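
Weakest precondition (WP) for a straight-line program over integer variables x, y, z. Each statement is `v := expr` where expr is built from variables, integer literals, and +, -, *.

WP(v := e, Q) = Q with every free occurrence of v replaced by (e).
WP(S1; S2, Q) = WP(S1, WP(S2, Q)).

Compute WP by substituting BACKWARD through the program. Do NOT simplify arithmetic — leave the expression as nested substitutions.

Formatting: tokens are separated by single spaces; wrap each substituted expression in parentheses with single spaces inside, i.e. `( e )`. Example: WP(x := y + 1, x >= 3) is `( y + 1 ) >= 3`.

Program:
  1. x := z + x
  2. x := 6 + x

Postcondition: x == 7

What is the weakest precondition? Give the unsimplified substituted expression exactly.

post: x == 7
stmt 2: x := 6 + x  -- replace 1 occurrence(s) of x with (6 + x)
  => ( 6 + x ) == 7
stmt 1: x := z + x  -- replace 1 occurrence(s) of x with (z + x)
  => ( 6 + ( z + x ) ) == 7

Answer: ( 6 + ( z + x ) ) == 7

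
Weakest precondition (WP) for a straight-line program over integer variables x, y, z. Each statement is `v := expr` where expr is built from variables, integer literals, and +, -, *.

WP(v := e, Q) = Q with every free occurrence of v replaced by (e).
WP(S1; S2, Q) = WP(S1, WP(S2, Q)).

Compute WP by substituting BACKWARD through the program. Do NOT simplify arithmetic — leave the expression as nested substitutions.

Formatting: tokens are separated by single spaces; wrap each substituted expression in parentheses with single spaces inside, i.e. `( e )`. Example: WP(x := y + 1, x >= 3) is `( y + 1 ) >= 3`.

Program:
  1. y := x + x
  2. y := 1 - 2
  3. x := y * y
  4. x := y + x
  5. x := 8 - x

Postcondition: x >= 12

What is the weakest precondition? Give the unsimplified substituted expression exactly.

Answer: ( 8 - ( ( 1 - 2 ) + ( ( 1 - 2 ) * ( 1 - 2 ) ) ) ) >= 12

Derivation:
post: x >= 12
stmt 5: x := 8 - x  -- replace 1 occurrence(s) of x with (8 - x)
  => ( 8 - x ) >= 12
stmt 4: x := y + x  -- replace 1 occurrence(s) of x with (y + x)
  => ( 8 - ( y + x ) ) >= 12
stmt 3: x := y * y  -- replace 1 occurrence(s) of x with (y * y)
  => ( 8 - ( y + ( y * y ) ) ) >= 12
stmt 2: y := 1 - 2  -- replace 3 occurrence(s) of y with (1 - 2)
  => ( 8 - ( ( 1 - 2 ) + ( ( 1 - 2 ) * ( 1 - 2 ) ) ) ) >= 12
stmt 1: y := x + x  -- replace 0 occurrence(s) of y with (x + x)
  => ( 8 - ( ( 1 - 2 ) + ( ( 1 - 2 ) * ( 1 - 2 ) ) ) ) >= 12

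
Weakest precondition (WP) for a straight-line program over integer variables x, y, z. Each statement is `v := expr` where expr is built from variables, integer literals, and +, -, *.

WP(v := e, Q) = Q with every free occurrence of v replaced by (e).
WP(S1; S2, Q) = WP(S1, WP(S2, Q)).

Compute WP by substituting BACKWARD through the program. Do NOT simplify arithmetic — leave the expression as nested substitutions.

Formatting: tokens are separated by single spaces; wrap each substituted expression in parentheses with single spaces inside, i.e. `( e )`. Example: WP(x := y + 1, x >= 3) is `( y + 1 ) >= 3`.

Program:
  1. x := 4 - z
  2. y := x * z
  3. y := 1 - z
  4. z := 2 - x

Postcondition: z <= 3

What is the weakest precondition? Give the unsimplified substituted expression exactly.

Answer: ( 2 - ( 4 - z ) ) <= 3

Derivation:
post: z <= 3
stmt 4: z := 2 - x  -- replace 1 occurrence(s) of z with (2 - x)
  => ( 2 - x ) <= 3
stmt 3: y := 1 - z  -- replace 0 occurrence(s) of y with (1 - z)
  => ( 2 - x ) <= 3
stmt 2: y := x * z  -- replace 0 occurrence(s) of y with (x * z)
  => ( 2 - x ) <= 3
stmt 1: x := 4 - z  -- replace 1 occurrence(s) of x with (4 - z)
  => ( 2 - ( 4 - z ) ) <= 3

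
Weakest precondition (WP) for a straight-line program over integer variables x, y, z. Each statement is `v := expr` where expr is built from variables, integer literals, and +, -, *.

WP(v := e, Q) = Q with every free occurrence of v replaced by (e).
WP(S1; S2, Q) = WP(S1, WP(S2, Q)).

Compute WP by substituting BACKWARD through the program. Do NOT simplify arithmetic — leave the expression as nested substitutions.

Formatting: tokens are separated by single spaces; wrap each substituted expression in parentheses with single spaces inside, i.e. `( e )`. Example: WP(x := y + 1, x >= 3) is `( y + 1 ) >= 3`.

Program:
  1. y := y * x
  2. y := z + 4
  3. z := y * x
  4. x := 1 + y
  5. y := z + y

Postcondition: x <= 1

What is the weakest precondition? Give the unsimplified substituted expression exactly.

Answer: ( 1 + ( z + 4 ) ) <= 1

Derivation:
post: x <= 1
stmt 5: y := z + y  -- replace 0 occurrence(s) of y with (z + y)
  => x <= 1
stmt 4: x := 1 + y  -- replace 1 occurrence(s) of x with (1 + y)
  => ( 1 + y ) <= 1
stmt 3: z := y * x  -- replace 0 occurrence(s) of z with (y * x)
  => ( 1 + y ) <= 1
stmt 2: y := z + 4  -- replace 1 occurrence(s) of y with (z + 4)
  => ( 1 + ( z + 4 ) ) <= 1
stmt 1: y := y * x  -- replace 0 occurrence(s) of y with (y * x)
  => ( 1 + ( z + 4 ) ) <= 1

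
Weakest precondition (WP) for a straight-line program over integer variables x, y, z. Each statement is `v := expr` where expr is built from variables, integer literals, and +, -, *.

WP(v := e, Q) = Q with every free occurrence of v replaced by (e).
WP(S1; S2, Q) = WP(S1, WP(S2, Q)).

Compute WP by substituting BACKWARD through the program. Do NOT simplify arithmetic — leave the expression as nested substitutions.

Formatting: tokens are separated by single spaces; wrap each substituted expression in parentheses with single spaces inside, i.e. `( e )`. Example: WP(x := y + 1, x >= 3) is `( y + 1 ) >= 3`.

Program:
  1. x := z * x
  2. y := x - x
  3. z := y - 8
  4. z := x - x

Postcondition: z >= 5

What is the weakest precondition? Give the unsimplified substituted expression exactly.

Answer: ( ( z * x ) - ( z * x ) ) >= 5

Derivation:
post: z >= 5
stmt 4: z := x - x  -- replace 1 occurrence(s) of z with (x - x)
  => ( x - x ) >= 5
stmt 3: z := y - 8  -- replace 0 occurrence(s) of z with (y - 8)
  => ( x - x ) >= 5
stmt 2: y := x - x  -- replace 0 occurrence(s) of y with (x - x)
  => ( x - x ) >= 5
stmt 1: x := z * x  -- replace 2 occurrence(s) of x with (z * x)
  => ( ( z * x ) - ( z * x ) ) >= 5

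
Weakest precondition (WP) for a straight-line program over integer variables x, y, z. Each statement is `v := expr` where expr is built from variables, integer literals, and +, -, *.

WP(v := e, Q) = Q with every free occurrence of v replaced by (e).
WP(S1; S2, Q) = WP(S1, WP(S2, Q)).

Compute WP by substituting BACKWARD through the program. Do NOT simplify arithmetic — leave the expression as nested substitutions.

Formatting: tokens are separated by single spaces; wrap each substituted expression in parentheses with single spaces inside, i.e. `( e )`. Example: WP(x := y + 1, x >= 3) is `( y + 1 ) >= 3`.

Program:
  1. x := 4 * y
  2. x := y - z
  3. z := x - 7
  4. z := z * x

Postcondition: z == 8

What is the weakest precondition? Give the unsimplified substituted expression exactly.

Answer: ( ( ( y - z ) - 7 ) * ( y - z ) ) == 8

Derivation:
post: z == 8
stmt 4: z := z * x  -- replace 1 occurrence(s) of z with (z * x)
  => ( z * x ) == 8
stmt 3: z := x - 7  -- replace 1 occurrence(s) of z with (x - 7)
  => ( ( x - 7 ) * x ) == 8
stmt 2: x := y - z  -- replace 2 occurrence(s) of x with (y - z)
  => ( ( ( y - z ) - 7 ) * ( y - z ) ) == 8
stmt 1: x := 4 * y  -- replace 0 occurrence(s) of x with (4 * y)
  => ( ( ( y - z ) - 7 ) * ( y - z ) ) == 8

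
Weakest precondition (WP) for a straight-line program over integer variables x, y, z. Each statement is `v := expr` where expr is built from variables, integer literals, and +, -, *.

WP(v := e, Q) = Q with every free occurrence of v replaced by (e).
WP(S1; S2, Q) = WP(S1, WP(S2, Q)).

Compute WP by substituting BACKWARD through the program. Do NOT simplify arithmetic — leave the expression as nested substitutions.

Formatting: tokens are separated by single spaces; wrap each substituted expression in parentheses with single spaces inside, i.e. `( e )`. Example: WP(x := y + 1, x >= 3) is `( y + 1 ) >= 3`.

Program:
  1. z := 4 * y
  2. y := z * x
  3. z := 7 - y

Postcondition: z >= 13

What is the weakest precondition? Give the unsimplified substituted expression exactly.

Answer: ( 7 - ( ( 4 * y ) * x ) ) >= 13

Derivation:
post: z >= 13
stmt 3: z := 7 - y  -- replace 1 occurrence(s) of z with (7 - y)
  => ( 7 - y ) >= 13
stmt 2: y := z * x  -- replace 1 occurrence(s) of y with (z * x)
  => ( 7 - ( z * x ) ) >= 13
stmt 1: z := 4 * y  -- replace 1 occurrence(s) of z with (4 * y)
  => ( 7 - ( ( 4 * y ) * x ) ) >= 13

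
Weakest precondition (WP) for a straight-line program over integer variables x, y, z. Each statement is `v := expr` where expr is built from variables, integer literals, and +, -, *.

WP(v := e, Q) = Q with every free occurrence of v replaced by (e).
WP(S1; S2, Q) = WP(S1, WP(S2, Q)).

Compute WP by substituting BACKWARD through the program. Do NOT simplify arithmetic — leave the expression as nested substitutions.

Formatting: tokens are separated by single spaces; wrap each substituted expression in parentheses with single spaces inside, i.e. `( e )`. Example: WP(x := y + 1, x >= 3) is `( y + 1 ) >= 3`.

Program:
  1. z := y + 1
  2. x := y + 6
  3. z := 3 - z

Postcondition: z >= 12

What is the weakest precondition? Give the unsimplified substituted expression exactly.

Answer: ( 3 - ( y + 1 ) ) >= 12

Derivation:
post: z >= 12
stmt 3: z := 3 - z  -- replace 1 occurrence(s) of z with (3 - z)
  => ( 3 - z ) >= 12
stmt 2: x := y + 6  -- replace 0 occurrence(s) of x with (y + 6)
  => ( 3 - z ) >= 12
stmt 1: z := y + 1  -- replace 1 occurrence(s) of z with (y + 1)
  => ( 3 - ( y + 1 ) ) >= 12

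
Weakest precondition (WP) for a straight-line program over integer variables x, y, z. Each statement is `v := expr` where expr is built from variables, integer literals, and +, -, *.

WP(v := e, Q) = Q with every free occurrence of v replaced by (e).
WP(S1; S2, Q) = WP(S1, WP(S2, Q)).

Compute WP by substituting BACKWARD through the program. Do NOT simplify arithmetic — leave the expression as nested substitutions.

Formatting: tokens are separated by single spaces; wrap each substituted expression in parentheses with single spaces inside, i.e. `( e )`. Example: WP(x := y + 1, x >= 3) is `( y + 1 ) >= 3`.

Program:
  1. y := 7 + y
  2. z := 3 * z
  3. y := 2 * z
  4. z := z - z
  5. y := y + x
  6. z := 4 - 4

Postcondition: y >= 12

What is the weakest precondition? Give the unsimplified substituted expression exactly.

Answer: ( ( 2 * ( 3 * z ) ) + x ) >= 12

Derivation:
post: y >= 12
stmt 6: z := 4 - 4  -- replace 0 occurrence(s) of z with (4 - 4)
  => y >= 12
stmt 5: y := y + x  -- replace 1 occurrence(s) of y with (y + x)
  => ( y + x ) >= 12
stmt 4: z := z - z  -- replace 0 occurrence(s) of z with (z - z)
  => ( y + x ) >= 12
stmt 3: y := 2 * z  -- replace 1 occurrence(s) of y with (2 * z)
  => ( ( 2 * z ) + x ) >= 12
stmt 2: z := 3 * z  -- replace 1 occurrence(s) of z with (3 * z)
  => ( ( 2 * ( 3 * z ) ) + x ) >= 12
stmt 1: y := 7 + y  -- replace 0 occurrence(s) of y with (7 + y)
  => ( ( 2 * ( 3 * z ) ) + x ) >= 12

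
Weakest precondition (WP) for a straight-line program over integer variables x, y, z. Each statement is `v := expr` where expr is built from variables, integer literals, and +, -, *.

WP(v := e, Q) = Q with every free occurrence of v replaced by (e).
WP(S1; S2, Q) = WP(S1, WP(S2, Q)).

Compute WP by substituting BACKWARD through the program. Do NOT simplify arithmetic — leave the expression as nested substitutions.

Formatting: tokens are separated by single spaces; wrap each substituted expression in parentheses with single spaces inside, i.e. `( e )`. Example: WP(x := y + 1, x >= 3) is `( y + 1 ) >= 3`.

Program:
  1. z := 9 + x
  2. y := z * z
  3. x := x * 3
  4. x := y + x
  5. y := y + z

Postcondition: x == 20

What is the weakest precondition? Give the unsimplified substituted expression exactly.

Answer: ( ( ( 9 + x ) * ( 9 + x ) ) + ( x * 3 ) ) == 20

Derivation:
post: x == 20
stmt 5: y := y + z  -- replace 0 occurrence(s) of y with (y + z)
  => x == 20
stmt 4: x := y + x  -- replace 1 occurrence(s) of x with (y + x)
  => ( y + x ) == 20
stmt 3: x := x * 3  -- replace 1 occurrence(s) of x with (x * 3)
  => ( y + ( x * 3 ) ) == 20
stmt 2: y := z * z  -- replace 1 occurrence(s) of y with (z * z)
  => ( ( z * z ) + ( x * 3 ) ) == 20
stmt 1: z := 9 + x  -- replace 2 occurrence(s) of z with (9 + x)
  => ( ( ( 9 + x ) * ( 9 + x ) ) + ( x * 3 ) ) == 20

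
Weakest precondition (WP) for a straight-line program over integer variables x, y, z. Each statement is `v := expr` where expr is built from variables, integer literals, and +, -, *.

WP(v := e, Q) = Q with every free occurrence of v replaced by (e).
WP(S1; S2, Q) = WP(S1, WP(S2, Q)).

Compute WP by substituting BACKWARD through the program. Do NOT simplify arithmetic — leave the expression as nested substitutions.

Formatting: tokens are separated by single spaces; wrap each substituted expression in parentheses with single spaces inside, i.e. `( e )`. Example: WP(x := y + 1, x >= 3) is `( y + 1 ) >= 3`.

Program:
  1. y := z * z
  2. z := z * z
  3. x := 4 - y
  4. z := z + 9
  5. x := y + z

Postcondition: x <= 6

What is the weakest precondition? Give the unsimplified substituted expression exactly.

Answer: ( ( z * z ) + ( ( z * z ) + 9 ) ) <= 6

Derivation:
post: x <= 6
stmt 5: x := y + z  -- replace 1 occurrence(s) of x with (y + z)
  => ( y + z ) <= 6
stmt 4: z := z + 9  -- replace 1 occurrence(s) of z with (z + 9)
  => ( y + ( z + 9 ) ) <= 6
stmt 3: x := 4 - y  -- replace 0 occurrence(s) of x with (4 - y)
  => ( y + ( z + 9 ) ) <= 6
stmt 2: z := z * z  -- replace 1 occurrence(s) of z with (z * z)
  => ( y + ( ( z * z ) + 9 ) ) <= 6
stmt 1: y := z * z  -- replace 1 occurrence(s) of y with (z * z)
  => ( ( z * z ) + ( ( z * z ) + 9 ) ) <= 6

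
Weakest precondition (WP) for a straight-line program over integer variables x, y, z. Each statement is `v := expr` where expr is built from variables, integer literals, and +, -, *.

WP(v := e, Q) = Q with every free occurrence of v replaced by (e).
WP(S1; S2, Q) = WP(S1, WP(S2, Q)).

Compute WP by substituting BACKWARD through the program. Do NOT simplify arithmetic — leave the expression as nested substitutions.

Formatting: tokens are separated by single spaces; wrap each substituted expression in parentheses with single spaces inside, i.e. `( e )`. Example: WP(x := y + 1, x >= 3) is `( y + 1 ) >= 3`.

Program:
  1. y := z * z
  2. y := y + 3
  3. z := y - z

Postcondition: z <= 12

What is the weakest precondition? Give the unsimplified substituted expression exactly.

Answer: ( ( ( z * z ) + 3 ) - z ) <= 12

Derivation:
post: z <= 12
stmt 3: z := y - z  -- replace 1 occurrence(s) of z with (y - z)
  => ( y - z ) <= 12
stmt 2: y := y + 3  -- replace 1 occurrence(s) of y with (y + 3)
  => ( ( y + 3 ) - z ) <= 12
stmt 1: y := z * z  -- replace 1 occurrence(s) of y with (z * z)
  => ( ( ( z * z ) + 3 ) - z ) <= 12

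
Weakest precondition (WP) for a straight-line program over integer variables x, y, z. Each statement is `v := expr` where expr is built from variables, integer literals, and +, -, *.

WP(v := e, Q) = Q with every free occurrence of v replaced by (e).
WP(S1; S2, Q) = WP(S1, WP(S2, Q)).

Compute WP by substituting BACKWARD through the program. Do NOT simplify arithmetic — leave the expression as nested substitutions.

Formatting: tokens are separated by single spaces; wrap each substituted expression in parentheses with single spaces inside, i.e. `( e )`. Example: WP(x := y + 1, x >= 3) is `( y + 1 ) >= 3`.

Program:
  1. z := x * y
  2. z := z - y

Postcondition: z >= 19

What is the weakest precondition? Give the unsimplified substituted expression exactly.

post: z >= 19
stmt 2: z := z - y  -- replace 1 occurrence(s) of z with (z - y)
  => ( z - y ) >= 19
stmt 1: z := x * y  -- replace 1 occurrence(s) of z with (x * y)
  => ( ( x * y ) - y ) >= 19

Answer: ( ( x * y ) - y ) >= 19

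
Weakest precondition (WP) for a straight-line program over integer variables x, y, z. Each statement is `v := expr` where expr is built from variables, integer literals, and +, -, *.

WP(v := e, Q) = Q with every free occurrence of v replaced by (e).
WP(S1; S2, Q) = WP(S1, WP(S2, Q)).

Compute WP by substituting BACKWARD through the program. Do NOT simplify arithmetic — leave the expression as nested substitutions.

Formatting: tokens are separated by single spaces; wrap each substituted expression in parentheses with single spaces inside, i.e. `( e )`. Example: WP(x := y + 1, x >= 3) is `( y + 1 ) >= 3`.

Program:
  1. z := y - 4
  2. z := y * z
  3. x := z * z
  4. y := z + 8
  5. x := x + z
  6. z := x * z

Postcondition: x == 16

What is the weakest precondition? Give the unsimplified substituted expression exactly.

Answer: ( ( ( y * ( y - 4 ) ) * ( y * ( y - 4 ) ) ) + ( y * ( y - 4 ) ) ) == 16

Derivation:
post: x == 16
stmt 6: z := x * z  -- replace 0 occurrence(s) of z with (x * z)
  => x == 16
stmt 5: x := x + z  -- replace 1 occurrence(s) of x with (x + z)
  => ( x + z ) == 16
stmt 4: y := z + 8  -- replace 0 occurrence(s) of y with (z + 8)
  => ( x + z ) == 16
stmt 3: x := z * z  -- replace 1 occurrence(s) of x with (z * z)
  => ( ( z * z ) + z ) == 16
stmt 2: z := y * z  -- replace 3 occurrence(s) of z with (y * z)
  => ( ( ( y * z ) * ( y * z ) ) + ( y * z ) ) == 16
stmt 1: z := y - 4  -- replace 3 occurrence(s) of z with (y - 4)
  => ( ( ( y * ( y - 4 ) ) * ( y * ( y - 4 ) ) ) + ( y * ( y - 4 ) ) ) == 16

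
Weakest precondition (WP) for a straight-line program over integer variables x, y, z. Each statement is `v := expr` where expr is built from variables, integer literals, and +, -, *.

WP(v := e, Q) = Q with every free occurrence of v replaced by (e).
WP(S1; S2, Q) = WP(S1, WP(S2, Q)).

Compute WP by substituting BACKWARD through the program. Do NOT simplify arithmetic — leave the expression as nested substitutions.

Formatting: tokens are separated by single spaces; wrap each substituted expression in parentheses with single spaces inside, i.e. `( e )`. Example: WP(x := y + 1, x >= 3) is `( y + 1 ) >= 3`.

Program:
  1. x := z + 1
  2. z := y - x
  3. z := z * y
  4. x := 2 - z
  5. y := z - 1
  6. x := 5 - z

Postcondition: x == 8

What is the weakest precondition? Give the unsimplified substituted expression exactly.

Answer: ( 5 - ( ( y - ( z + 1 ) ) * y ) ) == 8

Derivation:
post: x == 8
stmt 6: x := 5 - z  -- replace 1 occurrence(s) of x with (5 - z)
  => ( 5 - z ) == 8
stmt 5: y := z - 1  -- replace 0 occurrence(s) of y with (z - 1)
  => ( 5 - z ) == 8
stmt 4: x := 2 - z  -- replace 0 occurrence(s) of x with (2 - z)
  => ( 5 - z ) == 8
stmt 3: z := z * y  -- replace 1 occurrence(s) of z with (z * y)
  => ( 5 - ( z * y ) ) == 8
stmt 2: z := y - x  -- replace 1 occurrence(s) of z with (y - x)
  => ( 5 - ( ( y - x ) * y ) ) == 8
stmt 1: x := z + 1  -- replace 1 occurrence(s) of x with (z + 1)
  => ( 5 - ( ( y - ( z + 1 ) ) * y ) ) == 8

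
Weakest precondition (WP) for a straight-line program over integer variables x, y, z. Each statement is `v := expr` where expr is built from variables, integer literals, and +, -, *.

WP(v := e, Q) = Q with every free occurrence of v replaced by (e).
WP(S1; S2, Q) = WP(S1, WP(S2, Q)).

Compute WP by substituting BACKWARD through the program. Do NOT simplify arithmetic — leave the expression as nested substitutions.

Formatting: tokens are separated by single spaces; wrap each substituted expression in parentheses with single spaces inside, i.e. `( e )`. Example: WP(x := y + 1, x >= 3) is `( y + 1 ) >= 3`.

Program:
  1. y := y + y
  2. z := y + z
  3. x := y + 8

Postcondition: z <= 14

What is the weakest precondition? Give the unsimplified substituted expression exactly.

post: z <= 14
stmt 3: x := y + 8  -- replace 0 occurrence(s) of x with (y + 8)
  => z <= 14
stmt 2: z := y + z  -- replace 1 occurrence(s) of z with (y + z)
  => ( y + z ) <= 14
stmt 1: y := y + y  -- replace 1 occurrence(s) of y with (y + y)
  => ( ( y + y ) + z ) <= 14

Answer: ( ( y + y ) + z ) <= 14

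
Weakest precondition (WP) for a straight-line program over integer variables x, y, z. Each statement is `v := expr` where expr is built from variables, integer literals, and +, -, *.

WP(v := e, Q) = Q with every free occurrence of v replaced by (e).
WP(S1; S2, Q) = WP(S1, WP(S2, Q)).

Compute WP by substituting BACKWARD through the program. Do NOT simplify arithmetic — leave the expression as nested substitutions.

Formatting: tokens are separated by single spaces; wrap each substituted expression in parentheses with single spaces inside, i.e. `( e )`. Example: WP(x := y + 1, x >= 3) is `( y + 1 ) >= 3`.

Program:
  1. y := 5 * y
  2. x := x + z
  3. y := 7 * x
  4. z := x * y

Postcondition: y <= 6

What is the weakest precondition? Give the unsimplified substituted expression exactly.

post: y <= 6
stmt 4: z := x * y  -- replace 0 occurrence(s) of z with (x * y)
  => y <= 6
stmt 3: y := 7 * x  -- replace 1 occurrence(s) of y with (7 * x)
  => ( 7 * x ) <= 6
stmt 2: x := x + z  -- replace 1 occurrence(s) of x with (x + z)
  => ( 7 * ( x + z ) ) <= 6
stmt 1: y := 5 * y  -- replace 0 occurrence(s) of y with (5 * y)
  => ( 7 * ( x + z ) ) <= 6

Answer: ( 7 * ( x + z ) ) <= 6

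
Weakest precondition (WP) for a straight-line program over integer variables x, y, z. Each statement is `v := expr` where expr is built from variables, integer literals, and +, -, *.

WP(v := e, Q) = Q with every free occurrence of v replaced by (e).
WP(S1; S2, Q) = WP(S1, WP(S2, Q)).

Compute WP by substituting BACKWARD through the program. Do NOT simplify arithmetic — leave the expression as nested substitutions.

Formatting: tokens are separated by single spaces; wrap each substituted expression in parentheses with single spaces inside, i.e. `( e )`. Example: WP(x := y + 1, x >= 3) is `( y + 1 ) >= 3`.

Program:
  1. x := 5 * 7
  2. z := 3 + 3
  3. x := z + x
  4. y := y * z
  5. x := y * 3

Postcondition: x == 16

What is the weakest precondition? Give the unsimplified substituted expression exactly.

post: x == 16
stmt 5: x := y * 3  -- replace 1 occurrence(s) of x with (y * 3)
  => ( y * 3 ) == 16
stmt 4: y := y * z  -- replace 1 occurrence(s) of y with (y * z)
  => ( ( y * z ) * 3 ) == 16
stmt 3: x := z + x  -- replace 0 occurrence(s) of x with (z + x)
  => ( ( y * z ) * 3 ) == 16
stmt 2: z := 3 + 3  -- replace 1 occurrence(s) of z with (3 + 3)
  => ( ( y * ( 3 + 3 ) ) * 3 ) == 16
stmt 1: x := 5 * 7  -- replace 0 occurrence(s) of x with (5 * 7)
  => ( ( y * ( 3 + 3 ) ) * 3 ) == 16

Answer: ( ( y * ( 3 + 3 ) ) * 3 ) == 16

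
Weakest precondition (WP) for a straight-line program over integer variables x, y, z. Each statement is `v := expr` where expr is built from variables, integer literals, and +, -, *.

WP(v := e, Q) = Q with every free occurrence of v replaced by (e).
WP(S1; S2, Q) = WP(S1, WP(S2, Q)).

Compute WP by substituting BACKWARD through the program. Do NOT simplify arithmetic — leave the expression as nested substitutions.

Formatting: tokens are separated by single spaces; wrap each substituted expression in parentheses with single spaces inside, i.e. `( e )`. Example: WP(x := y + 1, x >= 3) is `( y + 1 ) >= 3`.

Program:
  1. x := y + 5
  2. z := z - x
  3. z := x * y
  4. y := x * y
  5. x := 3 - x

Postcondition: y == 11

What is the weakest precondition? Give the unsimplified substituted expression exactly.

Answer: ( ( y + 5 ) * y ) == 11

Derivation:
post: y == 11
stmt 5: x := 3 - x  -- replace 0 occurrence(s) of x with (3 - x)
  => y == 11
stmt 4: y := x * y  -- replace 1 occurrence(s) of y with (x * y)
  => ( x * y ) == 11
stmt 3: z := x * y  -- replace 0 occurrence(s) of z with (x * y)
  => ( x * y ) == 11
stmt 2: z := z - x  -- replace 0 occurrence(s) of z with (z - x)
  => ( x * y ) == 11
stmt 1: x := y + 5  -- replace 1 occurrence(s) of x with (y + 5)
  => ( ( y + 5 ) * y ) == 11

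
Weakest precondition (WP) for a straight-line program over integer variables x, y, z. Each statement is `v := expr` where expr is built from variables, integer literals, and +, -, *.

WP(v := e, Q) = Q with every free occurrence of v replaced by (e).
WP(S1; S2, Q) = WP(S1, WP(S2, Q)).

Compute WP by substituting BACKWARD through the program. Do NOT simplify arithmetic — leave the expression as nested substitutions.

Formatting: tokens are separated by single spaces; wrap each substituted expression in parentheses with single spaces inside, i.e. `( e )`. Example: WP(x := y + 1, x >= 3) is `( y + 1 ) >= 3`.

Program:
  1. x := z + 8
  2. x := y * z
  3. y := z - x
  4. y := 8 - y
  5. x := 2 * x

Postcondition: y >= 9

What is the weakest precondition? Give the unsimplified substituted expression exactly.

Answer: ( 8 - ( z - ( y * z ) ) ) >= 9

Derivation:
post: y >= 9
stmt 5: x := 2 * x  -- replace 0 occurrence(s) of x with (2 * x)
  => y >= 9
stmt 4: y := 8 - y  -- replace 1 occurrence(s) of y with (8 - y)
  => ( 8 - y ) >= 9
stmt 3: y := z - x  -- replace 1 occurrence(s) of y with (z - x)
  => ( 8 - ( z - x ) ) >= 9
stmt 2: x := y * z  -- replace 1 occurrence(s) of x with (y * z)
  => ( 8 - ( z - ( y * z ) ) ) >= 9
stmt 1: x := z + 8  -- replace 0 occurrence(s) of x with (z + 8)
  => ( 8 - ( z - ( y * z ) ) ) >= 9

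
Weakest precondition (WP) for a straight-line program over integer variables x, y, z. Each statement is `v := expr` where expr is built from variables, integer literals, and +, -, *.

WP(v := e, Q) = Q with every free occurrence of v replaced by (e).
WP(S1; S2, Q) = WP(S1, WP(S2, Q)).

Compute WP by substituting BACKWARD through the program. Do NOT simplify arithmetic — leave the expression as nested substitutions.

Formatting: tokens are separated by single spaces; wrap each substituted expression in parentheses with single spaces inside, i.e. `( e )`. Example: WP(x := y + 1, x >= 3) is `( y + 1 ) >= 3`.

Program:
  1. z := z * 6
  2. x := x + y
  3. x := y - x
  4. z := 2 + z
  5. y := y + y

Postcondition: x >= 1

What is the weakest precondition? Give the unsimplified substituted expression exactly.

post: x >= 1
stmt 5: y := y + y  -- replace 0 occurrence(s) of y with (y + y)
  => x >= 1
stmt 4: z := 2 + z  -- replace 0 occurrence(s) of z with (2 + z)
  => x >= 1
stmt 3: x := y - x  -- replace 1 occurrence(s) of x with (y - x)
  => ( y - x ) >= 1
stmt 2: x := x + y  -- replace 1 occurrence(s) of x with (x + y)
  => ( y - ( x + y ) ) >= 1
stmt 1: z := z * 6  -- replace 0 occurrence(s) of z with (z * 6)
  => ( y - ( x + y ) ) >= 1

Answer: ( y - ( x + y ) ) >= 1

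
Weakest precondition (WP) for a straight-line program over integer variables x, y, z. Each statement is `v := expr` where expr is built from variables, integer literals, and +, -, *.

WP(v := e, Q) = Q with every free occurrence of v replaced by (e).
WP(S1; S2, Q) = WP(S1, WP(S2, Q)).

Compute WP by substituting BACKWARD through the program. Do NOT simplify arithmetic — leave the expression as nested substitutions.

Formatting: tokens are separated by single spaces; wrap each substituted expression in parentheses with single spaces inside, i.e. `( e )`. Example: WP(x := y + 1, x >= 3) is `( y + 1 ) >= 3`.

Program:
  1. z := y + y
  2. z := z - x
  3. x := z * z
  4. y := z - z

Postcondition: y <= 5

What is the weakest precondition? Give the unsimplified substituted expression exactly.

post: y <= 5
stmt 4: y := z - z  -- replace 1 occurrence(s) of y with (z - z)
  => ( z - z ) <= 5
stmt 3: x := z * z  -- replace 0 occurrence(s) of x with (z * z)
  => ( z - z ) <= 5
stmt 2: z := z - x  -- replace 2 occurrence(s) of z with (z - x)
  => ( ( z - x ) - ( z - x ) ) <= 5
stmt 1: z := y + y  -- replace 2 occurrence(s) of z with (y + y)
  => ( ( ( y + y ) - x ) - ( ( y + y ) - x ) ) <= 5

Answer: ( ( ( y + y ) - x ) - ( ( y + y ) - x ) ) <= 5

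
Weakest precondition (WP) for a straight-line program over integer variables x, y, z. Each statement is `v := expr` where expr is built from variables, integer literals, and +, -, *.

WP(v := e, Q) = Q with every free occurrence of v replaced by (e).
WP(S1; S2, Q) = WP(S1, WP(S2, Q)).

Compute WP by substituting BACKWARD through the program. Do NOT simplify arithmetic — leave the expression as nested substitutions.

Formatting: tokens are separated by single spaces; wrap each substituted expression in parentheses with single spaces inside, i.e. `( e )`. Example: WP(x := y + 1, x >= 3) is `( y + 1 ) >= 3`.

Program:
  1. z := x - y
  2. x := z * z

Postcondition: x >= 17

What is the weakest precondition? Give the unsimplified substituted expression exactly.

Answer: ( ( x - y ) * ( x - y ) ) >= 17

Derivation:
post: x >= 17
stmt 2: x := z * z  -- replace 1 occurrence(s) of x with (z * z)
  => ( z * z ) >= 17
stmt 1: z := x - y  -- replace 2 occurrence(s) of z with (x - y)
  => ( ( x - y ) * ( x - y ) ) >= 17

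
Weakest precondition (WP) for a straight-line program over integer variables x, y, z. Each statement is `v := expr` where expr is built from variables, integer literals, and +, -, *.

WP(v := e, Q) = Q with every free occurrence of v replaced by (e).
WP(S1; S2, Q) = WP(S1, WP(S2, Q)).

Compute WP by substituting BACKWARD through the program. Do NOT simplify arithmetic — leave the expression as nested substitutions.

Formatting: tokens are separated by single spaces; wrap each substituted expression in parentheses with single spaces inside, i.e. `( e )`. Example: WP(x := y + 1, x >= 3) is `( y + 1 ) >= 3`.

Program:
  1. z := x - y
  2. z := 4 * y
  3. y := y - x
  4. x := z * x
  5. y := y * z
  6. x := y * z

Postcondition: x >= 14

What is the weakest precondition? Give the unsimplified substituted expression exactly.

post: x >= 14
stmt 6: x := y * z  -- replace 1 occurrence(s) of x with (y * z)
  => ( y * z ) >= 14
stmt 5: y := y * z  -- replace 1 occurrence(s) of y with (y * z)
  => ( ( y * z ) * z ) >= 14
stmt 4: x := z * x  -- replace 0 occurrence(s) of x with (z * x)
  => ( ( y * z ) * z ) >= 14
stmt 3: y := y - x  -- replace 1 occurrence(s) of y with (y - x)
  => ( ( ( y - x ) * z ) * z ) >= 14
stmt 2: z := 4 * y  -- replace 2 occurrence(s) of z with (4 * y)
  => ( ( ( y - x ) * ( 4 * y ) ) * ( 4 * y ) ) >= 14
stmt 1: z := x - y  -- replace 0 occurrence(s) of z with (x - y)
  => ( ( ( y - x ) * ( 4 * y ) ) * ( 4 * y ) ) >= 14

Answer: ( ( ( y - x ) * ( 4 * y ) ) * ( 4 * y ) ) >= 14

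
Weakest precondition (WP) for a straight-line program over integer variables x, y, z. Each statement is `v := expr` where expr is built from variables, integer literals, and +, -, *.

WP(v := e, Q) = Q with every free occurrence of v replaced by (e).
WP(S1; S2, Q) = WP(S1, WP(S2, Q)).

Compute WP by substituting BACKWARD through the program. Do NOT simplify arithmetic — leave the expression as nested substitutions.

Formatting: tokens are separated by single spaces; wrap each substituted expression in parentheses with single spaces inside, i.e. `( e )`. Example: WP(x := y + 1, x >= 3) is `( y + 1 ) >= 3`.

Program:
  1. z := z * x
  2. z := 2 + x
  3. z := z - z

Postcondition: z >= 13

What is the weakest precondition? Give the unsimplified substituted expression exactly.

Answer: ( ( 2 + x ) - ( 2 + x ) ) >= 13

Derivation:
post: z >= 13
stmt 3: z := z - z  -- replace 1 occurrence(s) of z with (z - z)
  => ( z - z ) >= 13
stmt 2: z := 2 + x  -- replace 2 occurrence(s) of z with (2 + x)
  => ( ( 2 + x ) - ( 2 + x ) ) >= 13
stmt 1: z := z * x  -- replace 0 occurrence(s) of z with (z * x)
  => ( ( 2 + x ) - ( 2 + x ) ) >= 13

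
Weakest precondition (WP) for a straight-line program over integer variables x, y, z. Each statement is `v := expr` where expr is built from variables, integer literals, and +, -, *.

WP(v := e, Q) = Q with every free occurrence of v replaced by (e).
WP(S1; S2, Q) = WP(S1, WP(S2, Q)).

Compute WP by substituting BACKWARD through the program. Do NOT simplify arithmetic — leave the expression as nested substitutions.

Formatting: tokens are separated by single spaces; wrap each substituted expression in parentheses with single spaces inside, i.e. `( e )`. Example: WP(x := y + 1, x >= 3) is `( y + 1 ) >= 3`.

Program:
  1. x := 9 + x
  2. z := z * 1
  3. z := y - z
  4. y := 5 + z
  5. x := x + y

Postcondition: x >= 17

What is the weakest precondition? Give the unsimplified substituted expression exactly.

Answer: ( ( 9 + x ) + ( 5 + ( y - ( z * 1 ) ) ) ) >= 17

Derivation:
post: x >= 17
stmt 5: x := x + y  -- replace 1 occurrence(s) of x with (x + y)
  => ( x + y ) >= 17
stmt 4: y := 5 + z  -- replace 1 occurrence(s) of y with (5 + z)
  => ( x + ( 5 + z ) ) >= 17
stmt 3: z := y - z  -- replace 1 occurrence(s) of z with (y - z)
  => ( x + ( 5 + ( y - z ) ) ) >= 17
stmt 2: z := z * 1  -- replace 1 occurrence(s) of z with (z * 1)
  => ( x + ( 5 + ( y - ( z * 1 ) ) ) ) >= 17
stmt 1: x := 9 + x  -- replace 1 occurrence(s) of x with (9 + x)
  => ( ( 9 + x ) + ( 5 + ( y - ( z * 1 ) ) ) ) >= 17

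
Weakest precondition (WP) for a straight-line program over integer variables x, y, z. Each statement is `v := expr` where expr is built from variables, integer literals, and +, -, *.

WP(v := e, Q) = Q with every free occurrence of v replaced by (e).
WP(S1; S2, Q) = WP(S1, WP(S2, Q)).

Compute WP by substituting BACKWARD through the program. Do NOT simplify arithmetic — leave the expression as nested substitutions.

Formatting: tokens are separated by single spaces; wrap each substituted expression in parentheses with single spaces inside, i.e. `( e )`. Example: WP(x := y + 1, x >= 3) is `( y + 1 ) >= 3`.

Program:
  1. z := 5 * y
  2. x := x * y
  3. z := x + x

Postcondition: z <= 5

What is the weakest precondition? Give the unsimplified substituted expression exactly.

Answer: ( ( x * y ) + ( x * y ) ) <= 5

Derivation:
post: z <= 5
stmt 3: z := x + x  -- replace 1 occurrence(s) of z with (x + x)
  => ( x + x ) <= 5
stmt 2: x := x * y  -- replace 2 occurrence(s) of x with (x * y)
  => ( ( x * y ) + ( x * y ) ) <= 5
stmt 1: z := 5 * y  -- replace 0 occurrence(s) of z with (5 * y)
  => ( ( x * y ) + ( x * y ) ) <= 5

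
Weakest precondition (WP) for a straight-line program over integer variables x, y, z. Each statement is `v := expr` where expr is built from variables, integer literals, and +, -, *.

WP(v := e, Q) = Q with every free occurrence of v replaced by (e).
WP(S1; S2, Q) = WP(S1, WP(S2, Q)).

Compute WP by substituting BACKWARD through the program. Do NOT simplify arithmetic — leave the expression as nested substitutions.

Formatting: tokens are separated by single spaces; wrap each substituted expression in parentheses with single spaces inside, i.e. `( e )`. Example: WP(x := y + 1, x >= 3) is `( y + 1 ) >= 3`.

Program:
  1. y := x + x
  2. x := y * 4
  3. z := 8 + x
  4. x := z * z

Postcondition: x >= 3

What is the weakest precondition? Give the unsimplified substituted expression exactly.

Answer: ( ( 8 + ( ( x + x ) * 4 ) ) * ( 8 + ( ( x + x ) * 4 ) ) ) >= 3

Derivation:
post: x >= 3
stmt 4: x := z * z  -- replace 1 occurrence(s) of x with (z * z)
  => ( z * z ) >= 3
stmt 3: z := 8 + x  -- replace 2 occurrence(s) of z with (8 + x)
  => ( ( 8 + x ) * ( 8 + x ) ) >= 3
stmt 2: x := y * 4  -- replace 2 occurrence(s) of x with (y * 4)
  => ( ( 8 + ( y * 4 ) ) * ( 8 + ( y * 4 ) ) ) >= 3
stmt 1: y := x + x  -- replace 2 occurrence(s) of y with (x + x)
  => ( ( 8 + ( ( x + x ) * 4 ) ) * ( 8 + ( ( x + x ) * 4 ) ) ) >= 3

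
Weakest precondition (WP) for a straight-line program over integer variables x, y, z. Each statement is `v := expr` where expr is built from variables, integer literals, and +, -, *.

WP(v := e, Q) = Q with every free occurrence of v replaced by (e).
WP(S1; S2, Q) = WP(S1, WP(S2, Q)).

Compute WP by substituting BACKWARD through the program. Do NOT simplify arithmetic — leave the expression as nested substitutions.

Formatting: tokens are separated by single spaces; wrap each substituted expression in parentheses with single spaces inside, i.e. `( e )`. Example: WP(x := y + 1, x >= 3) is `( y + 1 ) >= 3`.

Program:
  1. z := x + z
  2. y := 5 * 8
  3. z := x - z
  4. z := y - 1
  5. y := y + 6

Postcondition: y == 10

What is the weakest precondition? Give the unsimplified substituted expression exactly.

Answer: ( ( 5 * 8 ) + 6 ) == 10

Derivation:
post: y == 10
stmt 5: y := y + 6  -- replace 1 occurrence(s) of y with (y + 6)
  => ( y + 6 ) == 10
stmt 4: z := y - 1  -- replace 0 occurrence(s) of z with (y - 1)
  => ( y + 6 ) == 10
stmt 3: z := x - z  -- replace 0 occurrence(s) of z with (x - z)
  => ( y + 6 ) == 10
stmt 2: y := 5 * 8  -- replace 1 occurrence(s) of y with (5 * 8)
  => ( ( 5 * 8 ) + 6 ) == 10
stmt 1: z := x + z  -- replace 0 occurrence(s) of z with (x + z)
  => ( ( 5 * 8 ) + 6 ) == 10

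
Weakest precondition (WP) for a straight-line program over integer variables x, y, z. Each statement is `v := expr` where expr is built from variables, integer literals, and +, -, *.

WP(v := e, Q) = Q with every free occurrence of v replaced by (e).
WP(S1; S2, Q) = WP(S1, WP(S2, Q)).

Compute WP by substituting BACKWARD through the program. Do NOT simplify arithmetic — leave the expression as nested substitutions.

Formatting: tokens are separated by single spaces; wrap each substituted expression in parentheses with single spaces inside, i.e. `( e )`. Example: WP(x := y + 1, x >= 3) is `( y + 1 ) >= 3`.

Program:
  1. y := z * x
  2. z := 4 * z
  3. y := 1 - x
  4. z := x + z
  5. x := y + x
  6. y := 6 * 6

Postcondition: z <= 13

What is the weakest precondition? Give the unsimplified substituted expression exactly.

post: z <= 13
stmt 6: y := 6 * 6  -- replace 0 occurrence(s) of y with (6 * 6)
  => z <= 13
stmt 5: x := y + x  -- replace 0 occurrence(s) of x with (y + x)
  => z <= 13
stmt 4: z := x + z  -- replace 1 occurrence(s) of z with (x + z)
  => ( x + z ) <= 13
stmt 3: y := 1 - x  -- replace 0 occurrence(s) of y with (1 - x)
  => ( x + z ) <= 13
stmt 2: z := 4 * z  -- replace 1 occurrence(s) of z with (4 * z)
  => ( x + ( 4 * z ) ) <= 13
stmt 1: y := z * x  -- replace 0 occurrence(s) of y with (z * x)
  => ( x + ( 4 * z ) ) <= 13

Answer: ( x + ( 4 * z ) ) <= 13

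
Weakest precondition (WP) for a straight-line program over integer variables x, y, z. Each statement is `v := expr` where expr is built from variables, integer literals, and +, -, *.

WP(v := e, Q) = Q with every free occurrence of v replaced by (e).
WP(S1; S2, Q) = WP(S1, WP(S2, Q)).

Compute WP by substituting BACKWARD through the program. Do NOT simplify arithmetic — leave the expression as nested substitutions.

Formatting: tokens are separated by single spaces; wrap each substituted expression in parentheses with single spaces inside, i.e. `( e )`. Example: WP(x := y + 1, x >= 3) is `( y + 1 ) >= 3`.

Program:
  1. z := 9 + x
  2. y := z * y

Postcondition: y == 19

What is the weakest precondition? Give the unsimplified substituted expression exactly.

Answer: ( ( 9 + x ) * y ) == 19

Derivation:
post: y == 19
stmt 2: y := z * y  -- replace 1 occurrence(s) of y with (z * y)
  => ( z * y ) == 19
stmt 1: z := 9 + x  -- replace 1 occurrence(s) of z with (9 + x)
  => ( ( 9 + x ) * y ) == 19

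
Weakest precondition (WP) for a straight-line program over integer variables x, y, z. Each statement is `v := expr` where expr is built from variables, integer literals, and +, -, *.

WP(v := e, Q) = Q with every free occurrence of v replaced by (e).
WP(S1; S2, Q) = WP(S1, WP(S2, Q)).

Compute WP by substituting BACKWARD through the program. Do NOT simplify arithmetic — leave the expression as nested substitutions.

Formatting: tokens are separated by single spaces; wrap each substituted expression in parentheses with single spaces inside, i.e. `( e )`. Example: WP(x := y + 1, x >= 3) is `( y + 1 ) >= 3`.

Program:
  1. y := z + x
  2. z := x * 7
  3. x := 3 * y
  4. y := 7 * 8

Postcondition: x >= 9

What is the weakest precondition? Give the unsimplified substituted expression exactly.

Answer: ( 3 * ( z + x ) ) >= 9

Derivation:
post: x >= 9
stmt 4: y := 7 * 8  -- replace 0 occurrence(s) of y with (7 * 8)
  => x >= 9
stmt 3: x := 3 * y  -- replace 1 occurrence(s) of x with (3 * y)
  => ( 3 * y ) >= 9
stmt 2: z := x * 7  -- replace 0 occurrence(s) of z with (x * 7)
  => ( 3 * y ) >= 9
stmt 1: y := z + x  -- replace 1 occurrence(s) of y with (z + x)
  => ( 3 * ( z + x ) ) >= 9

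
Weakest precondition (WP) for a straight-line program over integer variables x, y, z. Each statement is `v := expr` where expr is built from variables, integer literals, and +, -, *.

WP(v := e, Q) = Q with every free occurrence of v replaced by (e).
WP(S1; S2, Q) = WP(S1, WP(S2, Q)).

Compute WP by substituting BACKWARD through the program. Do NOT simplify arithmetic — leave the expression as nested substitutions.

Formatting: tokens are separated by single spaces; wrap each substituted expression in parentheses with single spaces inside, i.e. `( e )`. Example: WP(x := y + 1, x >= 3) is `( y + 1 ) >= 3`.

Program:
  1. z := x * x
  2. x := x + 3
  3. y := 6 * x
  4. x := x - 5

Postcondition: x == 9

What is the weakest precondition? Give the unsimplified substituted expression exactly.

Answer: ( ( x + 3 ) - 5 ) == 9

Derivation:
post: x == 9
stmt 4: x := x - 5  -- replace 1 occurrence(s) of x with (x - 5)
  => ( x - 5 ) == 9
stmt 3: y := 6 * x  -- replace 0 occurrence(s) of y with (6 * x)
  => ( x - 5 ) == 9
stmt 2: x := x + 3  -- replace 1 occurrence(s) of x with (x + 3)
  => ( ( x + 3 ) - 5 ) == 9
stmt 1: z := x * x  -- replace 0 occurrence(s) of z with (x * x)
  => ( ( x + 3 ) - 5 ) == 9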